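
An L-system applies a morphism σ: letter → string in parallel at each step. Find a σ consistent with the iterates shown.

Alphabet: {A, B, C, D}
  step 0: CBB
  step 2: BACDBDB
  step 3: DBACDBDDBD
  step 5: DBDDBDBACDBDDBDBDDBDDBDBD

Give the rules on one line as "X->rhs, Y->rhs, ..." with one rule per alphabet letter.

  step 2 ⇒ step 3: BACDBDB ⇒ D·B·AC·DB·D·DB·D
    A ↦ B
    B ↦ D
    C ↦ AC
    D ↦ DB

A->B, B->D, C->AC, D->DB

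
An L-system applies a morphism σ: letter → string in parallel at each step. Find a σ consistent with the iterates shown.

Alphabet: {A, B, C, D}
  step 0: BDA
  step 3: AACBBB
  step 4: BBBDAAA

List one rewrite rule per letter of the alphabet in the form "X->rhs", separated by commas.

  step 3 ⇒ step 4: AACBBB ⇒ B·B·BD·A·A·A
    A ↦ B
    B ↦ A
    C ↦ BD
    D ↦ CB  (constrained at step 0)

A->B, B->A, C->BD, D->CB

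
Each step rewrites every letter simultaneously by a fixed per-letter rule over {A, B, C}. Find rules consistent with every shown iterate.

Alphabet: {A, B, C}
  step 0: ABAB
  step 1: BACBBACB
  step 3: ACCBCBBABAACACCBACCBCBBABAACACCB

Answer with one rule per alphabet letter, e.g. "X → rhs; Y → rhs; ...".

  step 0 ⇒ step 1: ABAB ⇒ BA·CB·BA·CB
    A ↦ BA
    B ↦ CB
    C ↦ AC  (constrained at step 1)

A->BA, B->CB, C->AC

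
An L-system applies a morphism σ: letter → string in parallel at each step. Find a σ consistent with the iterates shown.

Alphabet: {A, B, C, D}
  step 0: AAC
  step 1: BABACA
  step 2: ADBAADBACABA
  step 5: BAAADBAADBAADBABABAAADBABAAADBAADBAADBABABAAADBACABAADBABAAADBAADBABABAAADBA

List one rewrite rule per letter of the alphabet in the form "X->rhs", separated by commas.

A->BA, B->AD, C->CA, D->A

  step 1 ⇒ step 2: BABACA ⇒ AD·BA·AD·BA·CA·BA
    A ↦ BA
    B ↦ AD
    C ↦ CA
    D ↦ A  (constrained at step 2)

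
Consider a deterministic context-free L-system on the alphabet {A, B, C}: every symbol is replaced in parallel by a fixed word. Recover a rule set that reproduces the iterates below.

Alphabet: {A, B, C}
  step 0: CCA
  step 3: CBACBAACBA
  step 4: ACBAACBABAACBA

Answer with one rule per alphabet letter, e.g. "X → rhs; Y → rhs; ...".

A->BA, B->C, C->A

  step 3 ⇒ step 4: CBACBAACBA ⇒ A·C·BA·A·C·BA·BA·A·C·BA
    A ↦ BA
    B ↦ C
    C ↦ A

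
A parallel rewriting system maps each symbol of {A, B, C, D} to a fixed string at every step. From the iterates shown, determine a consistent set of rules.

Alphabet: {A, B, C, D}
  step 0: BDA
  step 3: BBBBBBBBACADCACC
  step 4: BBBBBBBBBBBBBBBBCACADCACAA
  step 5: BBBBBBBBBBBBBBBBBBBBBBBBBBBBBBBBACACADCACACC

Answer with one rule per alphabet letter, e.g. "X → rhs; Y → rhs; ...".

A->C, B->BB, C->A, D->ADC

  step 4 ⇒ step 5: BBBBBBBBBBBBBBBBCACADCACAA ⇒ BB·BB·BB·BB·BB·BB·BB·BB·BB·BB·BB·BB·BB·BB·BB·BB·A·C·A·C·ADC·A·C·A·C·C
    A ↦ C
    B ↦ BB
    C ↦ A
    D ↦ ADC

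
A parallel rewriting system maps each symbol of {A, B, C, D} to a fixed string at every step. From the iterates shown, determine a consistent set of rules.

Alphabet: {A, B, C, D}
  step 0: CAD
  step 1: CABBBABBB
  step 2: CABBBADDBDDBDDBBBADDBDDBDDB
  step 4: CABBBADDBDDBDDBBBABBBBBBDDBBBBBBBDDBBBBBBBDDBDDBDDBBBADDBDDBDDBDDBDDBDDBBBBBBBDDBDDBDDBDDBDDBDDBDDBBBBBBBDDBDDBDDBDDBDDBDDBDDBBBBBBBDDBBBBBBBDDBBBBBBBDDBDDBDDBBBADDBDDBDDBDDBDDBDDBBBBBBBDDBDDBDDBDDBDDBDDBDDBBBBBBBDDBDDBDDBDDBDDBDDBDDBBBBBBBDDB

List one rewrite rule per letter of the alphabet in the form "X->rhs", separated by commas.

A->BBA, B->DDB, C->CAB, D->BBB

  step 1 ⇒ step 2: CABBBABBB ⇒ CAB·BBA·DDB·DDB·DDB·BBA·DDB·DDB·DDB
    A ↦ BBA
    B ↦ DDB
    C ↦ CAB
  step 0 ⇒ step 1: CAD ⇒ CAB·BBA·BBB
    D ↦ BBB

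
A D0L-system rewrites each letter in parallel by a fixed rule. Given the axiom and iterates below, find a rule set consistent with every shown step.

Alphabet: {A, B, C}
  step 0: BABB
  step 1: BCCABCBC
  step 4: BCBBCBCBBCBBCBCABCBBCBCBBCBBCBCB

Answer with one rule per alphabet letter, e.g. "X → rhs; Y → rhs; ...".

  step 0 ⇒ step 1: BABB ⇒ BC·CA·BC·BC
    A ↦ CA
    B ↦ BC
    C ↦ B  (constrained at step 1)

A->CA, B->BC, C->B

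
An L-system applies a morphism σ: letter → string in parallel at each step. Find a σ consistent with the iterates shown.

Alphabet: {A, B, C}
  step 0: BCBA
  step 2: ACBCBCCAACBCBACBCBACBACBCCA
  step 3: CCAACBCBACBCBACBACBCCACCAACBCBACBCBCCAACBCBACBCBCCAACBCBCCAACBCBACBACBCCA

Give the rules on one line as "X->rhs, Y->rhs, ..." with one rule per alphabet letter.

  step 2 ⇒ step 3: ACBCBCCAACBCBACBCBACBACBCCA ⇒ CCA·ACB·CB·ACB·CB·ACB·ACB·CCA·CCA·ACB·CB·ACB·CB·CCA·ACB·CB·ACB·CB·CCA·ACB·CB·CCA·ACB·CB·ACB·ACB·CCA
    A ↦ CCA
    B ↦ CB
    C ↦ ACB

A->CCA, B->CB, C->ACB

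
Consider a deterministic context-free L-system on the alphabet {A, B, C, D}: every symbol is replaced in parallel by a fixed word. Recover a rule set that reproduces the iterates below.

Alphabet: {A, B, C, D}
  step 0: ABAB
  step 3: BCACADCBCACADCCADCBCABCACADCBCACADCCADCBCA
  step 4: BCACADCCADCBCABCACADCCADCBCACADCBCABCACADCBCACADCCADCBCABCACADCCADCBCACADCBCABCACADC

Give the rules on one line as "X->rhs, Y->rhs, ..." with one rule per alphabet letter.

A->DC, B->BCA, C->CA, D->B

  step 3 ⇒ step 4: BCACADCBCACADCCADCBCABCACADCBCACADCCADCBCA ⇒ BCA·CA·DC·CA·DC·B·CA·BCA·CA·DC·CA·DC·B·CA·CA·DC·B·CA·BCA·CA·DC·BCA·CA·DC·CA·DC·B·CA·BCA·CA·DC·CA·DC·B·CA·CA·DC·B·CA·BCA·CA·DC
    A ↦ DC
    B ↦ BCA
    C ↦ CA
    D ↦ B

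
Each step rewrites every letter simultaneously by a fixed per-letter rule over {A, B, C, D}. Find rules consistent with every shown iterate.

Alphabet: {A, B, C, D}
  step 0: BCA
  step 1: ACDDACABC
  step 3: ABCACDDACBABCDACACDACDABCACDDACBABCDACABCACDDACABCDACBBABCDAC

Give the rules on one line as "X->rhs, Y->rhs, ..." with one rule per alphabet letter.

A->ABC, B->ACD, C->DAC, D->B

  step 0 ⇒ step 1: BCA ⇒ ACD·DAC·ABC
    A ↦ ABC
    B ↦ ACD
    C ↦ DAC
    D ↦ B  (constrained at step 1)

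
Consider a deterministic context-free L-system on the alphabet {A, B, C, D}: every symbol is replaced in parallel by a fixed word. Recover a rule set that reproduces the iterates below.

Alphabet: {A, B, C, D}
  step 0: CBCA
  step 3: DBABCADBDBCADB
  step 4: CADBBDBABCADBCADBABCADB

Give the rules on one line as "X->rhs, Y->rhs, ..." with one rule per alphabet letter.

A->B, B->DB, C->A, D->CA

  step 3 ⇒ step 4: DBABCADBDBCADB ⇒ CA·DB·B·DB·A·B·CA·DB·CA·DB·A·B·CA·DB
    A ↦ B
    B ↦ DB
    C ↦ A
    D ↦ CA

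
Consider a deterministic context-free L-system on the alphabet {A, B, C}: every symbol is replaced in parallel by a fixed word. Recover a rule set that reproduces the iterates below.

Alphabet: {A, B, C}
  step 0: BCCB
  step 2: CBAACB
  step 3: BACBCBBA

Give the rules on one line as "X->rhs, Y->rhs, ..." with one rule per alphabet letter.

  step 2 ⇒ step 3: CBAACB ⇒ B·A·CB·CB·B·A
    A ↦ CB
    B ↦ A
    C ↦ B

A->CB, B->A, C->B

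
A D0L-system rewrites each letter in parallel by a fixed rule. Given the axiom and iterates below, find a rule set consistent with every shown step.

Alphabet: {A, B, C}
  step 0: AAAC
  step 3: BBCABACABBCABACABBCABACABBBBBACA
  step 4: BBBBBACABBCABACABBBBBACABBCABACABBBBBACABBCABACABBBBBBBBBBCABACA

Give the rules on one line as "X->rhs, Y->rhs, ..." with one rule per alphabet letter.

  step 3 ⇒ step 4: BBCABACABBCABACABBCABACABBBBBACA ⇒ BB·BB·BA·CA·BB·CA·BA·CA·BB·BB·BA·CA·BB·CA·BA·CA·BB·BB·BA·CA·BB·CA·BA·CA·BB·BB·BB·BB·BB·CA·BA·CA
    A ↦ CA
    B ↦ BB
    C ↦ BA

A->CA, B->BB, C->BA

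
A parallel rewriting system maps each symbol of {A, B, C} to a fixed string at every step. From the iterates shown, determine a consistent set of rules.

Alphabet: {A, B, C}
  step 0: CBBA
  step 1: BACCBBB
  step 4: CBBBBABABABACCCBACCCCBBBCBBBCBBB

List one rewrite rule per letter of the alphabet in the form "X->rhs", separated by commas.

A->BBB, B->C, C->BA

  step 0 ⇒ step 1: CBBA ⇒ BA·C·C·BBB
    A ↦ BBB
    B ↦ C
    C ↦ BA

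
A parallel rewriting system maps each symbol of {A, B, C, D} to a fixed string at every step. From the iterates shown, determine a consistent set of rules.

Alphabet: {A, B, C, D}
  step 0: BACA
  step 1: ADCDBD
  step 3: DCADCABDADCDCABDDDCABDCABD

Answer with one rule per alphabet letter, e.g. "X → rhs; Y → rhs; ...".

A->D, B->ADC, C->B, D->DCA

  step 0 ⇒ step 1: BACA ⇒ ADC·D·B·D
    A ↦ D
    B ↦ ADC
    C ↦ B
    D ↦ DCA  (constrained at step 1)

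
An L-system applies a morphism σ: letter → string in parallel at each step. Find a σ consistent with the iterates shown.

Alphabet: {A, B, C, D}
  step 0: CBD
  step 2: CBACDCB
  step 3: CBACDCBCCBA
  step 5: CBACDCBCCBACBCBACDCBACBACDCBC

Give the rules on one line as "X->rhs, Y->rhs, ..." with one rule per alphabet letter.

  step 2 ⇒ step 3: CBACDCB ⇒ CB·A·CD·CB·C·CB·A
    A ↦ CD
    B ↦ A
    C ↦ CB
    D ↦ C

A->CD, B->A, C->CB, D->C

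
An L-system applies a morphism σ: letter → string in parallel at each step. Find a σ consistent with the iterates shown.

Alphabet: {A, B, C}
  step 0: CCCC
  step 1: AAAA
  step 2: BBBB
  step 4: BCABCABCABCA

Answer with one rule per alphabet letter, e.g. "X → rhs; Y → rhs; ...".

  step 1 ⇒ step 2: AAAA ⇒ B·B·B·B
    A ↦ B
    B ↦ BC  (constrained at step 2)
  step 0 ⇒ step 1: CCCC ⇒ A·A·A·A
    C ↦ A

A->B, B->BC, C->A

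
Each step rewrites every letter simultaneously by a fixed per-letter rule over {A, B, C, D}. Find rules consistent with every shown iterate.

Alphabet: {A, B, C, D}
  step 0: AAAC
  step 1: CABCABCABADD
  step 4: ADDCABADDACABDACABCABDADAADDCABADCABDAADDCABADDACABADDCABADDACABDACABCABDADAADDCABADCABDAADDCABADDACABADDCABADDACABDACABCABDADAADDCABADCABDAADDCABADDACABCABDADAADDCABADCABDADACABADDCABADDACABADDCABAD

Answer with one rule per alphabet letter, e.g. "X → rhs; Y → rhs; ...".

A->CAB, B->AD, C->ADD, D->DA

  step 0 ⇒ step 1: AAAC ⇒ CAB·CAB·CAB·ADD
    A ↦ CAB
    C ↦ ADD
    B ↦ AD  (constrained at step 1)
    D ↦ DA  (constrained at step 1)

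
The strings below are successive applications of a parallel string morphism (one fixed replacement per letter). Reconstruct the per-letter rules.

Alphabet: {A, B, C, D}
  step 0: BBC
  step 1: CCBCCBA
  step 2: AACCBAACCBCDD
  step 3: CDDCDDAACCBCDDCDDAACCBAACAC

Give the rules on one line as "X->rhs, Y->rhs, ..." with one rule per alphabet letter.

A->CDD, B->CCB, C->A, D->AC

  step 2 ⇒ step 3: AACCBAACCBCDD ⇒ CDD·CDD·A·A·CCB·CDD·CDD·A·A·CCB·A·AC·AC
    A ↦ CDD
    B ↦ CCB
    C ↦ A
    D ↦ AC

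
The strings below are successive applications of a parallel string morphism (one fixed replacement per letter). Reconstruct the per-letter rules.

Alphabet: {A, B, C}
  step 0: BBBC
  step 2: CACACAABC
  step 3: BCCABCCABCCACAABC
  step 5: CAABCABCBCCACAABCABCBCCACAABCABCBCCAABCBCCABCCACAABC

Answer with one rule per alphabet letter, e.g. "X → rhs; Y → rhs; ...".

A->CA, B->A, C->BC

  step 2 ⇒ step 3: CACACAABC ⇒ BC·CA·BC·CA·BC·CA·CA·A·BC
    A ↦ CA
    B ↦ A
    C ↦ BC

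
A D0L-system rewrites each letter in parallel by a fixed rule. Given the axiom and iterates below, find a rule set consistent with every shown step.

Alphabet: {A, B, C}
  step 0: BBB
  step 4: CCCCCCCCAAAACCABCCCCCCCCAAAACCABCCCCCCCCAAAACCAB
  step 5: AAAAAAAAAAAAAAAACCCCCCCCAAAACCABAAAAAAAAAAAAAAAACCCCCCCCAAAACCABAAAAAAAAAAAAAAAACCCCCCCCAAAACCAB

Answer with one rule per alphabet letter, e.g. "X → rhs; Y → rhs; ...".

A->CC, B->AB, C->AA

  step 4 ⇒ step 5: CCCCCCCCAAAACCABCCCCCCCCAAAACCABCCCCCCCCAAAACCAB ⇒ AA·AA·AA·AA·AA·AA·AA·AA·CC·CC·CC·CC·AA·AA·CC·AB·AA·AA·AA·AA·AA·AA·AA·AA·CC·CC·CC·CC·AA·AA·CC·AB·AA·AA·AA·AA·AA·AA·AA·AA·CC·CC·CC·CC·AA·AA·CC·AB
    A ↦ CC
    B ↦ AB
    C ↦ AA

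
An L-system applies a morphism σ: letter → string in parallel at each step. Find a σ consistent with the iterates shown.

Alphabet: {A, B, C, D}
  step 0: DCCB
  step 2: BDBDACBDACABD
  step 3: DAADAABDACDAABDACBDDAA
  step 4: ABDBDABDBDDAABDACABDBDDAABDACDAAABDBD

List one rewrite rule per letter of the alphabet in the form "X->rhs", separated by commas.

A->BD, B->DA, C->AC, D->A

  step 3 ⇒ step 4: DAADAABDACDAABDACBDDAA ⇒ A·BD·BD·A·BD·BD·DA·A·BD·AC·A·BD·BD·DA·A·BD·AC·DA·A·A·BD·BD
    A ↦ BD
    B ↦ DA
    C ↦ AC
    D ↦ A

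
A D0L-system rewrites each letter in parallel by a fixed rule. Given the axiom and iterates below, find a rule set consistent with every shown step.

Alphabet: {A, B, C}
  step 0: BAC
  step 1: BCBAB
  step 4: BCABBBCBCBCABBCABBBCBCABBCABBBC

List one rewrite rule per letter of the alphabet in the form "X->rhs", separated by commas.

A->B, B->BC, C->AB

  step 0 ⇒ step 1: BAC ⇒ BC·B·AB
    A ↦ B
    B ↦ BC
    C ↦ AB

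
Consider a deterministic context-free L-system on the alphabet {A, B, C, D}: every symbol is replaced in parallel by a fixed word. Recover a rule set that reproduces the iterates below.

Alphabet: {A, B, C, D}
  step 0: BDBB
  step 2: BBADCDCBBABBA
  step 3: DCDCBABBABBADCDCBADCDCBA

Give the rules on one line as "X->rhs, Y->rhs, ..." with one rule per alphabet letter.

  step 2 ⇒ step 3: BBADCDCBBABBA ⇒ DC·DC·BA·BB·A·BB·A·DC·DC·BA·DC·DC·BA
    A ↦ BA
    B ↦ DC
    C ↦ A
    D ↦ BB

A->BA, B->DC, C->A, D->BB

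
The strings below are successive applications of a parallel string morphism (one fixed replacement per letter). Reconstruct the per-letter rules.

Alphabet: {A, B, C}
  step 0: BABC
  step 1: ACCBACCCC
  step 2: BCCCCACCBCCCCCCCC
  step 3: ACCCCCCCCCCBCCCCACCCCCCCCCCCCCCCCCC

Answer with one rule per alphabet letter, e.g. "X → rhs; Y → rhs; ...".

  step 2 ⇒ step 3: BCCCCACCBCCCCCCCC ⇒ ACC·CC·CC·CC·CC·B·CC·CC·ACC·CC·CC·CC·CC·CC·CC·CC·CC
    A ↦ B
    B ↦ ACC
    C ↦ CC

A->B, B->ACC, C->CC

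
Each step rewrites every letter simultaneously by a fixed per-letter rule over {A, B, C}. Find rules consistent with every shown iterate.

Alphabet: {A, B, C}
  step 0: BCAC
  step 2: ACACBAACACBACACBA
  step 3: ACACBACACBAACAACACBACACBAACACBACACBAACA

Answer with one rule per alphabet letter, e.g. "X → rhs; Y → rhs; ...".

A->ACA, B->A, C->CB

  step 2 ⇒ step 3: ACACBAACACBACACBA ⇒ ACA·CB·ACA·CB·A·ACA·ACA·CB·ACA·CB·A·ACA·CB·ACA·CB·A·ACA
    A ↦ ACA
    B ↦ A
    C ↦ CB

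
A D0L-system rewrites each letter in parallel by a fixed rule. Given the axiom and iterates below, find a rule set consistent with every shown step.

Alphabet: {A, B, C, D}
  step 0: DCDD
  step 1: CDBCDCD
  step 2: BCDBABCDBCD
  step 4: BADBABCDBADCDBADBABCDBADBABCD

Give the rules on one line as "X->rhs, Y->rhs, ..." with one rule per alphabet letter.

  step 1 ⇒ step 2: CDBCDCD ⇒ B·CD·BA·B·CD·B·CD
    B ↦ BA
    C ↦ B
    D ↦ CD
    A ↦ D  (constrained at step 2)

A->D, B->BA, C->B, D->CD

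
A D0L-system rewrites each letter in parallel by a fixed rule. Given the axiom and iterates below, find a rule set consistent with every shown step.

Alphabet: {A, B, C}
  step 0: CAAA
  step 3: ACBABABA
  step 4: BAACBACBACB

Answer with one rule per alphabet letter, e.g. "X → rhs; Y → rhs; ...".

  step 3 ⇒ step 4: ACBABABA ⇒ B·A·AC·B·AC·B·AC·B
    A ↦ B
    B ↦ AC
    C ↦ A

A->B, B->AC, C->A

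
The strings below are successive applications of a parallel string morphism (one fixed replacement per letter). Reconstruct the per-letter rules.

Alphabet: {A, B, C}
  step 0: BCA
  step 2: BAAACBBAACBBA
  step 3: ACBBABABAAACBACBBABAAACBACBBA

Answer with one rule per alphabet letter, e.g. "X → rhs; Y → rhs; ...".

  step 2 ⇒ step 3: BAAACBBAACBBA ⇒ ACB·BA·BA·BA·A·ACB·ACB·BA·BA·A·ACB·ACB·BA
    A ↦ BA
    B ↦ ACB
    C ↦ A

A->BA, B->ACB, C->A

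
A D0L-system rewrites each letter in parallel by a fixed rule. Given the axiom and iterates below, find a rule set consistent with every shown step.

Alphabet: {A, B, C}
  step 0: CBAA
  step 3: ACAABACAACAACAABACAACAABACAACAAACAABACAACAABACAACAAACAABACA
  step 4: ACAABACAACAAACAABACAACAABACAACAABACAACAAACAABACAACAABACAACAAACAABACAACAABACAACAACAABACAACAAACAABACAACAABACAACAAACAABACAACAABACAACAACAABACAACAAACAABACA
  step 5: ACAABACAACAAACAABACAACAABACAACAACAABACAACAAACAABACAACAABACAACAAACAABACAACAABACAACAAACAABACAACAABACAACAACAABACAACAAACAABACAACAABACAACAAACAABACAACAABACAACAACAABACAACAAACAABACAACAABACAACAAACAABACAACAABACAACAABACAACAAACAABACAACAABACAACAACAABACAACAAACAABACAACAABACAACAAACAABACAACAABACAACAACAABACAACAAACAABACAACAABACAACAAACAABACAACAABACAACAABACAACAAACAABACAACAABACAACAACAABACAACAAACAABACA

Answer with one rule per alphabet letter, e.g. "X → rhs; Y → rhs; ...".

  step 4 ⇒ step 5: ACAABACAACAAACAABACAACAABACAACAABACAACAAACAABACAACAABACAACAAACAABACAACAABACAACAACAABACAACAAACAABACAACAABACAACAAACAABACAACAABACAACAACAABACAACAAACAABACA ⇒ ACA·AB·ACA·ACA·A·ACA·AB·ACA·ACA·AB·ACA·ACA·ACA·AB·ACA·ACA·A·ACA·AB·ACA·ACA·AB·ACA·ACA·A·ACA·AB·ACA·ACA·AB·ACA·ACA·A·ACA·AB·ACA·ACA·AB·ACA·ACA·ACA·AB·ACA·ACA·A·ACA·AB·ACA·ACA·AB·ACA·ACA·A·ACA·AB·ACA·ACA·AB·ACA·ACA·ACA·AB·ACA·ACA·A·ACA·AB·ACA·ACA·AB·ACA·ACA·A·ACA·AB·ACA·ACA·AB·ACA·ACA·AB·ACA·ACA·A·ACA·AB·ACA·ACA·AB·ACA·ACA·ACA·AB·ACA·ACA·A·ACA·AB·ACA·ACA·AB·ACA·ACA·A·ACA·AB·ACA·ACA·AB·ACA·ACA·ACA·AB·ACA·ACA·A·ACA·AB·ACA·ACA·AB·ACA·ACA·A·ACA·AB·ACA·ACA·AB·ACA·ACA·AB·ACA·ACA·A·ACA·AB·ACA·ACA·AB·ACA·ACA·ACA·AB·ACA·ACA·A·ACA·AB·ACA
    A ↦ ACA
    B ↦ A
    C ↦ AB

A->ACA, B->A, C->AB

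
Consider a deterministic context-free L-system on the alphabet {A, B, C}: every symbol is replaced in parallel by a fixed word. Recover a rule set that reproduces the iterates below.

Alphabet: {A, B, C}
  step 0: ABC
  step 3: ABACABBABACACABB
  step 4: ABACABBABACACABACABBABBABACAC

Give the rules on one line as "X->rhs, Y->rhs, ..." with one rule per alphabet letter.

  step 3 ⇒ step 4: ABACABBABACACABB ⇒ AB·AC·AB·B·AB·AC·AC·AB·AC·AB·B·AB·B·AB·AC·AC
    A ↦ AB
    B ↦ AC
    C ↦ B

A->AB, B->AC, C->B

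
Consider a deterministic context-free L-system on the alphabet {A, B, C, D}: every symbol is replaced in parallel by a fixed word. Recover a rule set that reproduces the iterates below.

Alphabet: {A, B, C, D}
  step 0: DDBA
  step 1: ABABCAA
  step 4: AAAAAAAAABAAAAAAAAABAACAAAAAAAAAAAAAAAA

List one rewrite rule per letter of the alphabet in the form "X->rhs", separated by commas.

A->AA, B->C, C->D, D->AB

  step 0 ⇒ step 1: DDBA ⇒ AB·AB·C·AA
    A ↦ AA
    B ↦ C
    D ↦ AB
    C ↦ D  (constrained at step 1)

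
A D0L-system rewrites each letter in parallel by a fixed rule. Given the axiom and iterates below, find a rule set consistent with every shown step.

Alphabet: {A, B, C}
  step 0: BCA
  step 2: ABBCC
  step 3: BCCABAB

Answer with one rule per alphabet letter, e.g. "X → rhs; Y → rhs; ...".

A->B, B->C, C->AB

  step 2 ⇒ step 3: ABBCC ⇒ B·C·C·AB·AB
    A ↦ B
    B ↦ C
    C ↦ AB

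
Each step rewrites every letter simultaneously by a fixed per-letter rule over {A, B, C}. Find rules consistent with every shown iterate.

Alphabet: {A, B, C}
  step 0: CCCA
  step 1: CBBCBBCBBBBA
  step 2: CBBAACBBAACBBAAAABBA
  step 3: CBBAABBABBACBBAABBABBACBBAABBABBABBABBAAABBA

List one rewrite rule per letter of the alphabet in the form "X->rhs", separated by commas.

  step 2 ⇒ step 3: CBBAACBBAACBBAAAABBA ⇒ CBB·A·A·BBA·BBA·CBB·A·A·BBA·BBA·CBB·A·A·BBA·BBA·BBA·BBA·A·A·BBA
    A ↦ BBA
    B ↦ A
    C ↦ CBB

A->BBA, B->A, C->CBB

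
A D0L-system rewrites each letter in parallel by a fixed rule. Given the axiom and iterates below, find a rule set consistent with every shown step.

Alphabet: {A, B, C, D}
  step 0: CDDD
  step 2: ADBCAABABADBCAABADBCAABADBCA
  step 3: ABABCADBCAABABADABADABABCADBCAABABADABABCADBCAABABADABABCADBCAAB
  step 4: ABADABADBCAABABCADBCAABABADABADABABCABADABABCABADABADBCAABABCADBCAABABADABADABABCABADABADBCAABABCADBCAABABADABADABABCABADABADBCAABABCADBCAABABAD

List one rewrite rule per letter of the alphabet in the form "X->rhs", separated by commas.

  step 3 ⇒ step 4: ABABCADBCAABABADABADABABCADBCAABABADABABCADBCAABABADABABCADBCAAB ⇒ AB·AD·AB·AD·BCA·AB·ABC·AD·BCA·AB·AB·AD·AB·AD·AB·ABC·AB·AD·AB·ABC·AB·AD·AB·AD·BCA·AB·ABC·AD·BCA·AB·AB·AD·AB·AD·AB·ABC·AB·AD·AB·AD·BCA·AB·ABC·AD·BCA·AB·AB·AD·AB·AD·AB·ABC·AB·AD·AB·AD·BCA·AB·ABC·AD·BCA·AB·AB·AD
    A ↦ AB
    B ↦ AD
    C ↦ BCA
    D ↦ ABC

A->AB, B->AD, C->BCA, D->ABC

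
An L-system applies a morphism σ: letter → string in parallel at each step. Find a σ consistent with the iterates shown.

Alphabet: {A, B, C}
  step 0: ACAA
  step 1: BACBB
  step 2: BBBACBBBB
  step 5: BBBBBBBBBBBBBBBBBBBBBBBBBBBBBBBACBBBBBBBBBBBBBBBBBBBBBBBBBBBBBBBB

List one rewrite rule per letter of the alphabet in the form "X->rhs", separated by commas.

A->B, B->BB, C->AC

  step 1 ⇒ step 2: BACBB ⇒ BB·B·AC·BB·BB
    A ↦ B
    B ↦ BB
    C ↦ AC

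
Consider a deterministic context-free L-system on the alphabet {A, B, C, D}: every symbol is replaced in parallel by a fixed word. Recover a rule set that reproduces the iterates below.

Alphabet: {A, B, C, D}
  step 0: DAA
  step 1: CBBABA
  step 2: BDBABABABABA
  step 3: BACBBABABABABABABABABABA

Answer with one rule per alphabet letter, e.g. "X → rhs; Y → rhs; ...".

  step 2 ⇒ step 3: BDBABABABABA ⇒ BA·CB·BA·BA·BA·BA·BA·BA·BA·BA·BA·BA
    A ↦ BA
    B ↦ BA
    D ↦ CB
  step 1 ⇒ step 2: CBBABA ⇒ BD·BA·BA·BA·BA·BA
    C ↦ BD

A->BA, B->BA, C->BD, D->CB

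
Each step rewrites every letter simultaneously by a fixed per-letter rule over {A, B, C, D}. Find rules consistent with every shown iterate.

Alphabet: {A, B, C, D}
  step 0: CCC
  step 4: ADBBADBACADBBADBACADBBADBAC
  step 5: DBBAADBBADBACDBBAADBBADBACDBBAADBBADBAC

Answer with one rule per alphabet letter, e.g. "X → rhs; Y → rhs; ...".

A->DB, B->A, C->AC, D->B

  step 4 ⇒ step 5: ADBBADBACADBBADBACADBBADBAC ⇒ DB·B·A·A·DB·B·A·DB·AC·DB·B·A·A·DB·B·A·DB·AC·DB·B·A·A·DB·B·A·DB·AC
    A ↦ DB
    B ↦ A
    C ↦ AC
    D ↦ B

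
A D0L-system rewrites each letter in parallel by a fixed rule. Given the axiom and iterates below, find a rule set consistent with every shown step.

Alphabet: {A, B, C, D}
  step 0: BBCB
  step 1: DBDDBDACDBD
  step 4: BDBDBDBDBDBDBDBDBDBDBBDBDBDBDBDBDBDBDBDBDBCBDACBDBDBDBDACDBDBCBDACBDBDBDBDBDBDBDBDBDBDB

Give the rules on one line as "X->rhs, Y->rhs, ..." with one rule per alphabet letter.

A->CBD, B->DBD, C->AC, D->B

  step 0 ⇒ step 1: BBCB ⇒ DBD·DBD·AC·DBD
    B ↦ DBD
    C ↦ AC
    A ↦ CBD  (constrained at step 1)
    D ↦ B  (constrained at step 1)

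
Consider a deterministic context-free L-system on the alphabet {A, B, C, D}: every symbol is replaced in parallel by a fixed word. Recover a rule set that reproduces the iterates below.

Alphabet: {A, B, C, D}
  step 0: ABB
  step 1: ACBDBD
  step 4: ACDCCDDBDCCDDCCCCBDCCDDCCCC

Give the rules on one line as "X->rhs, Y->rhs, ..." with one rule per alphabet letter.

  step 0 ⇒ step 1: ABB ⇒ AC·BD·BD
    A ↦ AC
    B ↦ BD
    C ↦ D  (constrained at step 1)
    D ↦ CC  (constrained at step 1)

A->AC, B->BD, C->D, D->CC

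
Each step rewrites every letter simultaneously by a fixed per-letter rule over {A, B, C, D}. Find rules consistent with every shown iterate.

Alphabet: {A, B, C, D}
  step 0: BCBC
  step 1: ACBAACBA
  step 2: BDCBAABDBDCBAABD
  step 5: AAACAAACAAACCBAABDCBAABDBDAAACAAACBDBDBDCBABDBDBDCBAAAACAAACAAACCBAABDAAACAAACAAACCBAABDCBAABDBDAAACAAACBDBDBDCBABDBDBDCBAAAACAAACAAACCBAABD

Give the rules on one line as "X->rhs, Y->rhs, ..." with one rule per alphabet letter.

  step 1 ⇒ step 2: ACBAACBA ⇒ BD·CBA·A·BD·BD·CBA·A·BD
    A ↦ BD
    B ↦ A
    C ↦ CBA
    D ↦ AAC  (constrained at step 2)

A->BD, B->A, C->CBA, D->AAC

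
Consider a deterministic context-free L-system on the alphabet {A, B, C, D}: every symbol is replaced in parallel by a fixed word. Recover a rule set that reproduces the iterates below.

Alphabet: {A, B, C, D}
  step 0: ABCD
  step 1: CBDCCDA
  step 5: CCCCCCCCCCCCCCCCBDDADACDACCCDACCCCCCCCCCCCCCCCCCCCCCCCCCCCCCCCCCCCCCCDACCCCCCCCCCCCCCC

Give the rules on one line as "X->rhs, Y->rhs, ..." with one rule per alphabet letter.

A->C, B->BD, C->CC, D->DA

  step 0 ⇒ step 1: ABCD ⇒ C·BD·CC·DA
    A ↦ C
    B ↦ BD
    C ↦ CC
    D ↦ DA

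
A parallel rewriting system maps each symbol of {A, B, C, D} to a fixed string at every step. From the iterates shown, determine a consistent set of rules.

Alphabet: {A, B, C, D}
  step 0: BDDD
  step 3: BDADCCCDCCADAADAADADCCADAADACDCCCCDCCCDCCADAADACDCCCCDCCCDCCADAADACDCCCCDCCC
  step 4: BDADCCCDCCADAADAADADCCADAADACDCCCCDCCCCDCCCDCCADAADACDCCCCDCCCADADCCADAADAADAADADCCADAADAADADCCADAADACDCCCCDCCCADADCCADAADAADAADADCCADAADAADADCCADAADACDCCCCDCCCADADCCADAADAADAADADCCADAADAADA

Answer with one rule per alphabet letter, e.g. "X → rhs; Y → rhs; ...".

  step 3 ⇒ step 4: BDADCCCDCCADAADAADADCCADAADACDCCCCDCCCDCCADAADACDCCCCDCCCDCCADAADACDCCCCDCCC ⇒ BDA·DCC·C·DCC·ADA·ADA·ADA·DCC·ADA·ADA·C·DCC·C·C·DCC·C·C·DCC·C·DCC·ADA·ADA·C·DCC·C·C·DCC·C·ADA·DCC·ADA·ADA·ADA·ADA·DCC·ADA·ADA·ADA·DCC·ADA·ADA·C·DCC·C·C·DCC·C·ADA·DCC·ADA·ADA·ADA·ADA·DCC·ADA·ADA·ADA·DCC·ADA·ADA·C·DCC·C·C·DCC·C·ADA·DCC·ADA·ADA·ADA·ADA·DCC·ADA·ADA·ADA
    A ↦ C
    B ↦ BDA
    C ↦ ADA
    D ↦ DCC

A->C, B->BDA, C->ADA, D->DCC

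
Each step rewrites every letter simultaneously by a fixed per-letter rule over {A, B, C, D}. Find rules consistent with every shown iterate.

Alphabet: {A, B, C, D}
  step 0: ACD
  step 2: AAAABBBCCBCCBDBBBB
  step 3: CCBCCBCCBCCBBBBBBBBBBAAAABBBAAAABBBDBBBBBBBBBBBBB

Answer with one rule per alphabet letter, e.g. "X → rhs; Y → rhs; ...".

A->CCB, B->BBB, C->AA, D->DB

  step 2 ⇒ step 3: AAAABBBCCBCCBDBBBB ⇒ CCB·CCB·CCB·CCB·BBB·BBB·BBB·AA·AA·BBB·AA·AA·BBB·DB·BBB·BBB·BBB·BBB
    A ↦ CCB
    B ↦ BBB
    C ↦ AA
    D ↦ DB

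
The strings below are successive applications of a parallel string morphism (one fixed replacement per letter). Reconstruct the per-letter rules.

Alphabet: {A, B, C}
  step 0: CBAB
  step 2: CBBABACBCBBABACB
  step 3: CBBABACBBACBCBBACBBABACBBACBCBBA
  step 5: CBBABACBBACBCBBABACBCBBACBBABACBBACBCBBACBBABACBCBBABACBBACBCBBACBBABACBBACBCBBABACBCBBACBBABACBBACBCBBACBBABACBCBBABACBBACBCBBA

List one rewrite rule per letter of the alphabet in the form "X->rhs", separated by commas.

A->CB, B->BA, C->CB

  step 2 ⇒ step 3: CBBABACBCBBABACB ⇒ CB·BA·BA·CB·BA·CB·CB·BA·CB·BA·BA·CB·BA·CB·CB·BA
    A ↦ CB
    B ↦ BA
    C ↦ CB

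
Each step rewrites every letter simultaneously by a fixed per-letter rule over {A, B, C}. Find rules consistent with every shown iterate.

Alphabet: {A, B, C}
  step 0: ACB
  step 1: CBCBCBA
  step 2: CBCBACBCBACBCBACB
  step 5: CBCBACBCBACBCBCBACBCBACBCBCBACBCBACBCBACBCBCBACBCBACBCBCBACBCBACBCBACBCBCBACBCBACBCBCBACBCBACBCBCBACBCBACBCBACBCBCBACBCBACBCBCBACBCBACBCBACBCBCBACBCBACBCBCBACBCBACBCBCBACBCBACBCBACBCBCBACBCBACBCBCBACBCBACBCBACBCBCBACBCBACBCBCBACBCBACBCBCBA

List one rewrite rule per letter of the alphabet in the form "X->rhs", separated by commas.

A->CB, B->CBA, C->CB

  step 1 ⇒ step 2: CBCBCBA ⇒ CB·CBA·CB·CBA·CB·CBA·CB
    A ↦ CB
    B ↦ CBA
    C ↦ CB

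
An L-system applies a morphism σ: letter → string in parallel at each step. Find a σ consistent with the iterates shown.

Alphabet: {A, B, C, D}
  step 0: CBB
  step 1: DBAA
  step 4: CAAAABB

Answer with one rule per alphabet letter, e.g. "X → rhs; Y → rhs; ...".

A->B, B->A, C->DB, D->CA

  step 0 ⇒ step 1: CBB ⇒ DB·A·A
    B ↦ A
    C ↦ DB
    A ↦ B  (constrained at step 1)
    D ↦ CA  (constrained at step 1)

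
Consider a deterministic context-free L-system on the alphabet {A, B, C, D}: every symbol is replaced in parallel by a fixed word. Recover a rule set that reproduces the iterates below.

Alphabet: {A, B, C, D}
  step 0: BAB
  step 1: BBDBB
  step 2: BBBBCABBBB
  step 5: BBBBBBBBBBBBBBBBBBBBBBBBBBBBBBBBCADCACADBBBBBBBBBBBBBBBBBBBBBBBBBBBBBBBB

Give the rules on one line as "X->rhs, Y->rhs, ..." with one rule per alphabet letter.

A->D, B->BB, C->CA, D->CA

  step 1 ⇒ step 2: BBDBB ⇒ BB·BB·CA·BB·BB
    B ↦ BB
    D ↦ CA
  step 0 ⇒ step 1: BAB ⇒ BB·D·BB
    A ↦ D
    C ↦ CA  (constrained at step 2)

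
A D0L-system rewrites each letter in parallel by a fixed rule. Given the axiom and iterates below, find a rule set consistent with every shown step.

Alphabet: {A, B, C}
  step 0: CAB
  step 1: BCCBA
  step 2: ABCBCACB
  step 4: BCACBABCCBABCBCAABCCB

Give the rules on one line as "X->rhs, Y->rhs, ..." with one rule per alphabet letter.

  step 1 ⇒ step 2: BCCBA ⇒ A·BC·BC·A·CB
    A ↦ CB
    B ↦ A
    C ↦ BC

A->CB, B->A, C->BC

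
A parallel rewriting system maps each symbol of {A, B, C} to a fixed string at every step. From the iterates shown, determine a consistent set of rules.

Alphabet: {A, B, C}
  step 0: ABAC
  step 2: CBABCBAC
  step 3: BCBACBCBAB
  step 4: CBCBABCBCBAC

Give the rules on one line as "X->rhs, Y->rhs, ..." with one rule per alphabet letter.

  step 3 ⇒ step 4: BCBACBCBAB ⇒ C·B·C·BA·B·C·B·C·BA·C
    A ↦ BA
    B ↦ C
    C ↦ B

A->BA, B->C, C->B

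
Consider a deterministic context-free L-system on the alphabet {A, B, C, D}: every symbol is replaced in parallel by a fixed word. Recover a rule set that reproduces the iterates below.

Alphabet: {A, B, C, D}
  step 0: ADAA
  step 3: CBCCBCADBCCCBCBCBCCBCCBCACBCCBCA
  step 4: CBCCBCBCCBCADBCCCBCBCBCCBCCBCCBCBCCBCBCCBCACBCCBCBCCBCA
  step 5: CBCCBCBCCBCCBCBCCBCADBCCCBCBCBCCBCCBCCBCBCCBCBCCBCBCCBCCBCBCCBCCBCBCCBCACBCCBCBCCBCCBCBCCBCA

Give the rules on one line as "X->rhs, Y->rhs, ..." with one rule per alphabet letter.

A->CA, B->C, C->CB, D->DBC

  step 4 ⇒ step 5: CBCCBCBCCBCADBCCCBCBCBCCBCCBCCBCBCCBCBCCBCACBCCBCBCCBCA ⇒ CB·C·CB·CB·C·CB·C·CB·CB·C·CB·CA·DBC·C·CB·CB·CB·C·CB·C·CB·C·CB·CB·C·CB·CB·C·CB·CB·C·CB·C·CB·CB·C·CB·C·CB·CB·C·CB·CA·CB·C·CB·CB·C·CB·C·CB·CB·C·CB·CA
    A ↦ CA
    B ↦ C
    C ↦ CB
    D ↦ DBC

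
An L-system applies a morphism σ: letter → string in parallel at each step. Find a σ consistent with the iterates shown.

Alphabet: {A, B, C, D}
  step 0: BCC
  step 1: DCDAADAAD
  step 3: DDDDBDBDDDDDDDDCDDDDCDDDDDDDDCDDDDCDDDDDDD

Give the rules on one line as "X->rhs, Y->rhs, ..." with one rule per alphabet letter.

  step 0 ⇒ step 1: BCC ⇒ DCD·AAD·AAD
    B ↦ DCD
    C ↦ AAD
    A ↦ BD  (constrained at step 1)
    D ↦ DD  (constrained at step 1)

A->BD, B->DCD, C->AAD, D->DD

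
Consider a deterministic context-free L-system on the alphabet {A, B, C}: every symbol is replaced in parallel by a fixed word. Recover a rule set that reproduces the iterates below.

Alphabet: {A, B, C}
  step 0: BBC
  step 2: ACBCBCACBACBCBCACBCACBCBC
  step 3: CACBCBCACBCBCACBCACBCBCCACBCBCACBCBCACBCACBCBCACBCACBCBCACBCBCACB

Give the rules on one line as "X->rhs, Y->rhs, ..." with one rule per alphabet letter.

  step 2 ⇒ step 3: ACBCBCACBACBCBCACBCACBCBC ⇒ C·ACB·CBC·ACB·CBC·ACB·C·ACB·CBC·C·ACB·CBC·ACB·CBC·ACB·C·ACB·CBC·ACB·C·ACB·CBC·ACB·CBC·ACB
    A ↦ C
    B ↦ CBC
    C ↦ ACB

A->C, B->CBC, C->ACB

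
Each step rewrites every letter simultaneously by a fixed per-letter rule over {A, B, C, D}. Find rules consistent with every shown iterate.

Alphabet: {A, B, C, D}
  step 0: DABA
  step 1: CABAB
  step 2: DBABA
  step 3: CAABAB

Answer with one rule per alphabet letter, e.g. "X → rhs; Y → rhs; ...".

A->B, B->A, C->D, D->CA

  step 2 ⇒ step 3: DBABA ⇒ CA·A·B·A·B
    A ↦ B
    B ↦ A
    D ↦ CA
  step 1 ⇒ step 2: CABAB ⇒ D·B·A·B·A
    C ↦ D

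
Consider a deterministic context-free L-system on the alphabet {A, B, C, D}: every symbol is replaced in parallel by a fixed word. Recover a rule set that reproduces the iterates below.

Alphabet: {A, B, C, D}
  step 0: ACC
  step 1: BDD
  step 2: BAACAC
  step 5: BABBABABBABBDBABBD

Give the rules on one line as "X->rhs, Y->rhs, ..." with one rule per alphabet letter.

A->B, B->BA, C->D, D->AC

  step 1 ⇒ step 2: BDD ⇒ BA·AC·AC
    B ↦ BA
    D ↦ AC
  step 0 ⇒ step 1: ACC ⇒ B·D·D
    A ↦ B
  step 0 ⇒ step 1: ACC ⇒ B·D·D
    C ↦ D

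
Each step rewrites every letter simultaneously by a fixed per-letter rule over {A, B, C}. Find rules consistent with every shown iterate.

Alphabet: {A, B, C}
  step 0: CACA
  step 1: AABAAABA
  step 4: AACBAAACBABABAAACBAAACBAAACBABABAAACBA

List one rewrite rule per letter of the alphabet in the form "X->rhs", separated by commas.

  step 0 ⇒ step 1: CACA ⇒ AA·BA·AA·BA
    A ↦ BA
    C ↦ AA
    B ↦ C  (constrained at step 1)

A->BA, B->C, C->AA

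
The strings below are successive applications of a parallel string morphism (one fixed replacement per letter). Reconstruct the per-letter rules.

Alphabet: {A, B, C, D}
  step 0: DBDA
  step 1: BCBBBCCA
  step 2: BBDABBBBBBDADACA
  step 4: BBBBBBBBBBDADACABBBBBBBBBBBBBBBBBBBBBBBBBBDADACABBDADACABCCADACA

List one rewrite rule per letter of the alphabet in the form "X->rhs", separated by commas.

A->CA, B->BB, C->DA, D->BC

  step 1 ⇒ step 2: BCBBBCCA ⇒ BB·DA·BB·BB·BB·DA·DA·CA
    A ↦ CA
    B ↦ BB
    C ↦ DA
  step 0 ⇒ step 1: DBDA ⇒ BC·BB·BC·CA
    D ↦ BC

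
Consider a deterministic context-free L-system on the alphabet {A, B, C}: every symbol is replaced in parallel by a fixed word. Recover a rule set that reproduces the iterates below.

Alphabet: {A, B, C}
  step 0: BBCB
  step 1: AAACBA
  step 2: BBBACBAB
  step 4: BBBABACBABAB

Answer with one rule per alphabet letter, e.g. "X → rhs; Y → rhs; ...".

A->B, B->A, C->ACB

  step 1 ⇒ step 2: AAACBA ⇒ B·B·B·ACB·A·B
    A ↦ B
    B ↦ A
    C ↦ ACB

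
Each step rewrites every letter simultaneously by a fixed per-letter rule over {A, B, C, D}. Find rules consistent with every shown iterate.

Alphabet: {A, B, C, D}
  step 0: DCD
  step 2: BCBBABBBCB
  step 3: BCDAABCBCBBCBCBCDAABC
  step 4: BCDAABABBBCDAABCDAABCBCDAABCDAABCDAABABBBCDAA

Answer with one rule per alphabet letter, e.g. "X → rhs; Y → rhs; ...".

A->B, B->BC, C->DAA, D->BA

  step 3 ⇒ step 4: BCDAABCBCBBCBCBCDAABC ⇒ BC·DAA·BA·B·B·BC·DAA·BC·DAA·BC·BC·DAA·BC·DAA·BC·DAA·BA·B·B·BC·DAA
    A ↦ B
    B ↦ BC
    C ↦ DAA
    D ↦ BA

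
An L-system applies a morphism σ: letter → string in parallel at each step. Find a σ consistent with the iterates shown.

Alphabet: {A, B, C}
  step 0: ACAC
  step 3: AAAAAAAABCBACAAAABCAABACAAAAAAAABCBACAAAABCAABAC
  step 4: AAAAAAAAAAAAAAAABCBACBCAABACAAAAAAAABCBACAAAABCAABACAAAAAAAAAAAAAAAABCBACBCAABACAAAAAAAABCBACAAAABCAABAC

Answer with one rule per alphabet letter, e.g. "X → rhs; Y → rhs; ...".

  step 3 ⇒ step 4: AAAAAAAABCBACAAAABCAABACAAAAAAAABCBACAAAABCAABAC ⇒ AA·AA·AA·AA·AA·AA·AA·AA·BC·BAC·BC·AA·BAC·AA·AA·AA·AA·BC·BAC·AA·AA·BC·AA·BAC·AA·AA·AA·AA·AA·AA·AA·AA·BC·BAC·BC·AA·BAC·AA·AA·AA·AA·BC·BAC·AA·AA·BC·AA·BAC
    A ↦ AA
    B ↦ BC
    C ↦ BAC

A->AA, B->BC, C->BAC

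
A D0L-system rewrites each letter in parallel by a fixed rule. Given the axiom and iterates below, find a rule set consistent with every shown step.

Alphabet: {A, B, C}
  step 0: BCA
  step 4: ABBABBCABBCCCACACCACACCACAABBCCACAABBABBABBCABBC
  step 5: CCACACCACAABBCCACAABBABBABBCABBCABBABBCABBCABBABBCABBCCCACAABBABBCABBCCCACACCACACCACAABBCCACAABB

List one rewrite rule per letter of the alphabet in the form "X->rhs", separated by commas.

A->C, B->CA, C->ABB

  step 4 ⇒ step 5: ABBABBCABBCCCACACCACACCACAABBCCACAABBABBABBCABBC ⇒ C·CA·CA·C·CA·CA·ABB·C·CA·CA·ABB·ABB·ABB·C·ABB·C·ABB·ABB·C·ABB·C·ABB·ABB·C·ABB·C·C·CA·CA·ABB·ABB·C·ABB·C·C·CA·CA·C·CA·CA·C·CA·CA·ABB·C·CA·CA·ABB
    A ↦ C
    B ↦ CA
    C ↦ ABB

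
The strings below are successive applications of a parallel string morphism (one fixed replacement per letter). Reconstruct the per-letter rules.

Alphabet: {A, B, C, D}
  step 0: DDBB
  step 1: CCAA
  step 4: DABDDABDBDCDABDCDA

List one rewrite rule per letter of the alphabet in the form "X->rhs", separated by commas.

  step 0 ⇒ step 1: DDBB ⇒ C·C·A·A
    B ↦ A
    D ↦ C
    A ↦ DA  (constrained at step 1)
    C ↦ BD  (constrained at step 1)

A->DA, B->A, C->BD, D->C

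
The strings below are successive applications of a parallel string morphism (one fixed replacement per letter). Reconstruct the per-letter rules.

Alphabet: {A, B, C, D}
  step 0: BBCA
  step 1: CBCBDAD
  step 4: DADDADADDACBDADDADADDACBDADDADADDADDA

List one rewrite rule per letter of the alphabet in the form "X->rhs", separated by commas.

A->D, B->CB, C->DA, D->DA

  step 0 ⇒ step 1: BBCA ⇒ CB·CB·DA·D
    A ↦ D
    B ↦ CB
    C ↦ DA
    D ↦ DA  (constrained at step 1)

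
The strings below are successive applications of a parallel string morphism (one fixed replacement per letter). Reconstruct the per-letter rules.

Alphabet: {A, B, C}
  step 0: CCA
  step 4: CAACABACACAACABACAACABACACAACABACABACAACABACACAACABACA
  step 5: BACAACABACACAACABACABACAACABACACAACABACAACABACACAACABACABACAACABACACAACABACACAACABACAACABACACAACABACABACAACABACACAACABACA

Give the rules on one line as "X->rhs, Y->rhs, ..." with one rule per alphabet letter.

  step 4 ⇒ step 5: CAACABACACAACABACAACABACACAACABACABACAACABACACAACABACA ⇒ B·ACA·ACA·B·ACA·CA·ACA·B·ACA·B·ACA·ACA·B·ACA·CA·ACA·B·ACA·ACA·B·ACA·CA·ACA·B·ACA·B·ACA·ACA·B·ACA·CA·ACA·B·ACA·CA·ACA·B·ACA·ACA·B·ACA·CA·ACA·B·ACA·B·ACA·ACA·B·ACA·CA·ACA·B·ACA
    A ↦ ACA
    B ↦ CA
    C ↦ B

A->ACA, B->CA, C->B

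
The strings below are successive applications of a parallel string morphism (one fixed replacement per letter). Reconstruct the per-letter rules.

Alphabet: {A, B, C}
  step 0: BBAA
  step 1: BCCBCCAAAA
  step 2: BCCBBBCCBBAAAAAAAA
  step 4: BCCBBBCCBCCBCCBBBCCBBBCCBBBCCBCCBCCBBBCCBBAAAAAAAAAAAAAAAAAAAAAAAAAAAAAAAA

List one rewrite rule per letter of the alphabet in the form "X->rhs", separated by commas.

  step 1 ⇒ step 2: BCCBCCAAAA ⇒ BCC·B·B·BCC·B·B·AA·AA·AA·AA
    A ↦ AA
    B ↦ BCC
    C ↦ B

A->AA, B->BCC, C->B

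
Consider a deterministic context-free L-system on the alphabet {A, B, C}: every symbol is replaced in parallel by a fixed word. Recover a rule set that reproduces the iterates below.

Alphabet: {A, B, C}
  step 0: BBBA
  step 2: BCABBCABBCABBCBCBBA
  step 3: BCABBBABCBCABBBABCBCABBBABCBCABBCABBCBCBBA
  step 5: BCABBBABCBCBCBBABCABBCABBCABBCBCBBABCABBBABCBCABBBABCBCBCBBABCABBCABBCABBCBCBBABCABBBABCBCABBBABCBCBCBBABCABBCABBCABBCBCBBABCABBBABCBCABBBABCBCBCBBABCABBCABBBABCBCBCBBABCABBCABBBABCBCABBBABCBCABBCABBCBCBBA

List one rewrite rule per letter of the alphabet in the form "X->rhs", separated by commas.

A->BBA, B->BC, C->AB

  step 2 ⇒ step 3: BCABBCABBCABBCBCBBA ⇒ BC·AB·BBA·BC·BC·AB·BBA·BC·BC·AB·BBA·BC·BC·AB·BC·AB·BC·BC·BBA
    A ↦ BBA
    B ↦ BC
    C ↦ AB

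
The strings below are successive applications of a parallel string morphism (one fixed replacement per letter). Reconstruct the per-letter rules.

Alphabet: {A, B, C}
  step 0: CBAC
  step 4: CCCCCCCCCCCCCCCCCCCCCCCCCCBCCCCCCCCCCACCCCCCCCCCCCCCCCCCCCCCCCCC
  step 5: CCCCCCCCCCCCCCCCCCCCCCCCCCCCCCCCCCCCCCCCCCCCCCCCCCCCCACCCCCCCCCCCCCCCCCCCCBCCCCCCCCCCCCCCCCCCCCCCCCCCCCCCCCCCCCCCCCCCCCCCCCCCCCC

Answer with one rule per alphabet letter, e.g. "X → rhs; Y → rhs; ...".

  step 4 ⇒ step 5: CCCCCCCCCCCCCCCCCCCCCCCCCCBCCCCCCCCCCACCCCCCCCCCCCCCCCCCCCCCCCCC ⇒ CC·CC·CC·CC·CC·CC·CC·CC·CC·CC·CC·CC·CC·CC·CC·CC·CC·CC·CC·CC·CC·CC·CC·CC·CC·CC·CA·CC·CC·CC·CC·CC·CC·CC·CC·CC·CC·BC·CC·CC·CC·CC·CC·CC·CC·CC·CC·CC·CC·CC·CC·CC·CC·CC·CC·CC·CC·CC·CC·CC·CC·CC·CC·CC
    A ↦ BC
    B ↦ CA
    C ↦ CC

A->BC, B->CA, C->CC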